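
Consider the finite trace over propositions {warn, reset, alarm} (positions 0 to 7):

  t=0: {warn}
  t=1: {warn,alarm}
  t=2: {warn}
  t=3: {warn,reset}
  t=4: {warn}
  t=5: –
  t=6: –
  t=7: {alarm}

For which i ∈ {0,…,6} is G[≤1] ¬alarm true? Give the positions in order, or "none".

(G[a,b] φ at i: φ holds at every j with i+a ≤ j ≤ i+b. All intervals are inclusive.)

2, 3, 4, 5

Evaluate at each i in [0,6]:
  i=0: ✗ (fails at j=1)
  i=1: ✗ (fails at j=1)
  i=2: ✓ (all of [2,3])
  i=3: ✓ (all of [3,4])
  i=4: ✓ (all of [4,5])
  i=5: ✓ (all of [5,6])
  i=6: ✗ (fails at j=7)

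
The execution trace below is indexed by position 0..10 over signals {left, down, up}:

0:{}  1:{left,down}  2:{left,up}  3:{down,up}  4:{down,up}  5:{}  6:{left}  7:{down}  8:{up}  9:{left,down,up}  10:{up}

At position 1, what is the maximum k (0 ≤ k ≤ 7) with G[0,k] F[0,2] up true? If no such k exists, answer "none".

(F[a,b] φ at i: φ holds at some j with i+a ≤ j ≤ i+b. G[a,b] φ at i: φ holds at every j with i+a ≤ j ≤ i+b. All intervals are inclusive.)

F[0,2] up must hold from j=1 onward; find where it first fails.
  j=1: holds
  j=2: holds
  j=3: holds
  j=4: holds
  j=5: fails
Holds on [1,4], so largest k = 3.

3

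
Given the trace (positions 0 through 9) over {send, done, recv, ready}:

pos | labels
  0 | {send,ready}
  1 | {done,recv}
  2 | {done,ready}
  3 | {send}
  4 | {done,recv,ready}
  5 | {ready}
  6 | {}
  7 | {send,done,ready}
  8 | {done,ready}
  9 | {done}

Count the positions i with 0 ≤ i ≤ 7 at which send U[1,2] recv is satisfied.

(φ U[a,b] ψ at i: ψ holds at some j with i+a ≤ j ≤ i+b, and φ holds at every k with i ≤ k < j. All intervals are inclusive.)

Evaluate at each i in [0,7]:
  i=0: ✓ (rhs at j=1; lhs holds on [0,0])
  i=1: ✗ (no rhs in [2,3])
  i=2: ✗ (lhs fails at k=2 before rhs at j=4)
  i=3: ✓ (rhs at j=4; lhs holds on [3,3])
  i=4: ✗ (no rhs in [5,6])
  i=5: ✗ (no rhs in [6,7])
  i=6: ✗ (no rhs in [7,8])
  i=7: ✗ (no rhs in [8,9])
Positions where it holds: {0, 3} → 2.

2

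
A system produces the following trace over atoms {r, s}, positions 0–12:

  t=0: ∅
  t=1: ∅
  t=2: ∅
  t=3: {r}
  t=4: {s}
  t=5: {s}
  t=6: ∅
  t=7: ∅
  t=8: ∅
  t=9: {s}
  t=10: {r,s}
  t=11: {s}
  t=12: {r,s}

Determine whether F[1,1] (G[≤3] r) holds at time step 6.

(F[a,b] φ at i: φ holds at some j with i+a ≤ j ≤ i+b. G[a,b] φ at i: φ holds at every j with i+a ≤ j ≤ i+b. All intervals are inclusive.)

No

Check G[≤3] r at each j in [7,7]:
  j=7: fails at 7
No position in the window satisfies it → formula fails.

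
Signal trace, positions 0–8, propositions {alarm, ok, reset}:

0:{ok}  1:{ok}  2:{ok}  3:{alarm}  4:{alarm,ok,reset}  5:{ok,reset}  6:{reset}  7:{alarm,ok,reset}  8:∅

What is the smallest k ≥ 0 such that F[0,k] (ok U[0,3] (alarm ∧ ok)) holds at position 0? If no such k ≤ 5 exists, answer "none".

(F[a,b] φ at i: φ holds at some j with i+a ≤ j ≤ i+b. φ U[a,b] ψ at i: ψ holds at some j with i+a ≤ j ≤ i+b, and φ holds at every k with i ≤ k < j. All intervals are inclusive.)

Scan j = 0,1,… for (ok U[0,3] (alarm ∧ ok)):
  j=0: fails
  j=1: fails
  j=2: fails
  j=3: fails
  j=4: holds
First hit at j=4, so smallest k = 4-0 = 4.

4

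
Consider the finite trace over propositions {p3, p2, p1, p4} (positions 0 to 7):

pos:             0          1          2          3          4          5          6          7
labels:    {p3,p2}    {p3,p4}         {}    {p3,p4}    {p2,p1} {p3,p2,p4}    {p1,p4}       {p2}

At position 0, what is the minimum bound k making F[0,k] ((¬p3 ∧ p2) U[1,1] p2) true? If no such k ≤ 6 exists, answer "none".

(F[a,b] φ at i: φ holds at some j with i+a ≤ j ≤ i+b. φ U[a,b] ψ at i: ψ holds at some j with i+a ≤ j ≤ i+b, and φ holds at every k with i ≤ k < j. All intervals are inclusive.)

4

Scan j = 0,1,… for ((¬p3 ∧ p2) U[1,1] p2):
  j=0: fails
  j=1: fails
  j=2: fails
  j=3: fails
  j=4: holds
First hit at j=4, so smallest k = 4-0 = 4.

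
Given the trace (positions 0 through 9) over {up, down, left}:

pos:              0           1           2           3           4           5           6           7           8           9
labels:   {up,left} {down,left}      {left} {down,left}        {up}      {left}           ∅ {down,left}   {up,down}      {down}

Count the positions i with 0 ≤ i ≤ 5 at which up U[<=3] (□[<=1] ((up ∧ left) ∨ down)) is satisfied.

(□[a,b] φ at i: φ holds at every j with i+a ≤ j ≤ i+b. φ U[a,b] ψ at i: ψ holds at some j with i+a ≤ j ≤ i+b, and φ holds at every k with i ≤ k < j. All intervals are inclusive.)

Evaluate at each i in [0,5]:
  i=0: ✓ (rhs at j=0)
  i=1: ✗ (no rhs in [1,4])
  i=2: ✗ (no rhs in [2,5])
  i=3: ✗ (no rhs in [3,6])
  i=4: ✗ (lhs fails at k=5 before rhs at j=7)
  i=5: ✗ (lhs fails at k=5 before rhs at j=7)
Positions where it holds: {0} → 1.

1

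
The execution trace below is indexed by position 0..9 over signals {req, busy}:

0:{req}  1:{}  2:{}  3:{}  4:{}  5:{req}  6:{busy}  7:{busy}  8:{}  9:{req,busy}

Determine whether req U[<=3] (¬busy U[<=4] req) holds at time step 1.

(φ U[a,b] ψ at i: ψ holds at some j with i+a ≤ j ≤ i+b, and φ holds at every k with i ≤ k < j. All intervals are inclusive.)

Need some j in [1,4] with (¬busy U[<=4] req), and req at every k in [1,j-1].
  j=1: (¬busy U[<=4] req) holds; no prefix to check → satisfied.

Yes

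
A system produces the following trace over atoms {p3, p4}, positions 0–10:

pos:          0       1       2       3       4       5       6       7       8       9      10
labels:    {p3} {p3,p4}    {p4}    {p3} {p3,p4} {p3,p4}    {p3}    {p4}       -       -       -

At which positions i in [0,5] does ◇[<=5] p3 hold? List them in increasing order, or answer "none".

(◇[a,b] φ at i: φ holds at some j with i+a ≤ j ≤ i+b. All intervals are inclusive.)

0, 1, 2, 3, 4, 5

Evaluate at each i in [0,5]:
  i=0: ✓ (witness j=0)
  i=1: ✓ (witness j=1)
  i=2: ✓ (witness j=3)
  i=3: ✓ (witness j=3)
  i=4: ✓ (witness j=4)
  i=5: ✓ (witness j=5)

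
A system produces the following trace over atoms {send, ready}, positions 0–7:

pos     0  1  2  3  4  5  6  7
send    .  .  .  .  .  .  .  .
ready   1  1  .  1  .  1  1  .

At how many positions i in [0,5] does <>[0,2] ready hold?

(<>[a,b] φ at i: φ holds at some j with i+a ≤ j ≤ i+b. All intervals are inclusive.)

Evaluate at each i in [0,5]:
  i=0: ✓ (witness j=0)
  i=1: ✓ (witness j=1)
  i=2: ✓ (witness j=3)
  i=3: ✓ (witness j=3)
  i=4: ✓ (witness j=5)
  i=5: ✓ (witness j=5)
Positions where it holds: {0, 1, 2, 3, 4, 5} → 6.

6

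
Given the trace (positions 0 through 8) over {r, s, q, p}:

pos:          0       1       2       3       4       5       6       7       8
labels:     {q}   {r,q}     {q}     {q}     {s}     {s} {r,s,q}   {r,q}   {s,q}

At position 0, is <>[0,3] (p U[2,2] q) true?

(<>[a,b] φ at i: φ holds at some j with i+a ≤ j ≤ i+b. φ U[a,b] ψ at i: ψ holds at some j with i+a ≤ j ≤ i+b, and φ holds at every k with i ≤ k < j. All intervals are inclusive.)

Check (p U[2,2] q) at each j in [0,3]:
  j=0: fails
  j=1: fails
  j=2: fails
  j=3: fails
No position in the window satisfies it → formula fails.

No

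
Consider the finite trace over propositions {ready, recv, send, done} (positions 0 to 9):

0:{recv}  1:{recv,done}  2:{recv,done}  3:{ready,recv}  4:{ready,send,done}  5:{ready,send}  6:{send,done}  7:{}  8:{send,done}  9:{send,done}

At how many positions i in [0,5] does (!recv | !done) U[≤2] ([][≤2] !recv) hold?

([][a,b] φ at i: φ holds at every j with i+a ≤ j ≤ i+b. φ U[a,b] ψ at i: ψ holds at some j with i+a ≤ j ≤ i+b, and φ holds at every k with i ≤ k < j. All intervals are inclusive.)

3

Evaluate at each i in [0,5]:
  i=0: ✗ (no rhs in [0,2])
  i=1: ✗ (no rhs in [1,3])
  i=2: ✗ (lhs fails at k=2 before rhs at j=4)
  i=3: ✓ (rhs at j=4; lhs holds on [3,3])
  i=4: ✓ (rhs at j=4)
  i=5: ✓ (rhs at j=5)
Positions where it holds: {3, 4, 5} → 3.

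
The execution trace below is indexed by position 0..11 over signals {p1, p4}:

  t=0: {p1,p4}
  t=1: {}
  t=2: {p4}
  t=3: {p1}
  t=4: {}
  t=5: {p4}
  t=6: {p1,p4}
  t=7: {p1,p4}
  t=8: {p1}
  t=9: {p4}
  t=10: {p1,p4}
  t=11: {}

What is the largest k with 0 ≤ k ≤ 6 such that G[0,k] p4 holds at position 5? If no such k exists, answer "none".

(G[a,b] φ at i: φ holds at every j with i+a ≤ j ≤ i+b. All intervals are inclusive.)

2

p4 must hold from j=5 onward; find where it first fails.
  j=5: holds
  j=6: holds
  j=7: holds
  j=8: fails
Holds on [5,7], so largest k = 2.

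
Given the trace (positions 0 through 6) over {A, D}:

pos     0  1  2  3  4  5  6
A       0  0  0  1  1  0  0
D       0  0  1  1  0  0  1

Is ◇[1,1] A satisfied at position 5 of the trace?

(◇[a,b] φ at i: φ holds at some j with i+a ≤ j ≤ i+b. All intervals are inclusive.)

Does not hold

Check A at each j in [6,6]:
  j=6: false
No position in the window satisfies it → formula fails.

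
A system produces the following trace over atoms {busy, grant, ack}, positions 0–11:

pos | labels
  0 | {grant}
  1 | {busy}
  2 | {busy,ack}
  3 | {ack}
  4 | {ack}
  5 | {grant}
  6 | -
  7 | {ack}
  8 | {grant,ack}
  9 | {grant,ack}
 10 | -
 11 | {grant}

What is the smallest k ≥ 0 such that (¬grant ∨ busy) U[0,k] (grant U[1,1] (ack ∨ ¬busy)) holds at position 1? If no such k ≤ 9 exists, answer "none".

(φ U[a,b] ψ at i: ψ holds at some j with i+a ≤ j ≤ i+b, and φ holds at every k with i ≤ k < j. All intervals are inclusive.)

Need earliest j ≥ 1 with (grant U[1,1] (ack ∨ ¬busy)), and (¬grant ∨ busy) at every k in [1,j-1].
  j=1: rhs fails.
  j=2: rhs fails.
  j=3: rhs fails.
  j=4: rhs fails.
  j=5: rhs holds; lhs holds on [1,4]. k = 4.

4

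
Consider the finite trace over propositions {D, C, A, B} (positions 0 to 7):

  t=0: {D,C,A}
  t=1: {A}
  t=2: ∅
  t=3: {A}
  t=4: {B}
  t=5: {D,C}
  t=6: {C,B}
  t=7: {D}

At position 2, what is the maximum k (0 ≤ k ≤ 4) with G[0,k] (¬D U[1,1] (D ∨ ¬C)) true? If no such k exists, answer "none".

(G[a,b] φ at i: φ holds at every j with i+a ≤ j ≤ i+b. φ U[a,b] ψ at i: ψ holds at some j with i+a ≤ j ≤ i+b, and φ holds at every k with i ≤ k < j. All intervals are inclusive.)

(¬D U[1,1] (D ∨ ¬C)) must hold from j=2 onward; find where it first fails.
  j=2: holds
  j=3: holds
  j=4: holds
  j=5: fails
Holds on [2,4], so largest k = 2.

2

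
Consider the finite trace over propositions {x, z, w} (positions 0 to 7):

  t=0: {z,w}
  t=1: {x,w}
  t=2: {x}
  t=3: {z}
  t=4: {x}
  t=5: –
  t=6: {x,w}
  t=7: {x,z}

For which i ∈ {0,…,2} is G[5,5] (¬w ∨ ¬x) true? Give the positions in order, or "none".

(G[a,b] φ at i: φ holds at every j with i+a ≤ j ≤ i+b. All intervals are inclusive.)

Evaluate at each i in [0,2]:
  i=0: ✓ (all of [5,5])
  i=1: ✗ (fails at j=6)
  i=2: ✓ (all of [7,7])

0, 2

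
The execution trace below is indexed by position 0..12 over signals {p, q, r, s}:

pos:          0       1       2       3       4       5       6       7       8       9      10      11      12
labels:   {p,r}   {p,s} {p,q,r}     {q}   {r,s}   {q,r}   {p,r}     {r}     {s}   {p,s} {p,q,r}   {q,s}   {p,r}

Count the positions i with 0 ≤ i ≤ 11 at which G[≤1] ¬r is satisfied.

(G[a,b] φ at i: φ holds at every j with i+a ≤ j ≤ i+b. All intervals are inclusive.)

1

Evaluate at each i in [0,11]:
  i=0: ✗ (fails at j=0)
  i=1: ✗ (fails at j=2)
  i=2: ✗ (fails at j=2)
  i=3: ✗ (fails at j=4)
  i=4: ✗ (fails at j=4)
  i=5: ✗ (fails at j=5)
  i=6: ✗ (fails at j=6)
  i=7: ✗ (fails at j=7)
  i=8: ✓ (all of [8,9])
  i=9: ✗ (fails at j=10)
  i=10: ✗ (fails at j=10)
  i=11: ✗ (fails at j=12)
Positions where it holds: {8} → 1.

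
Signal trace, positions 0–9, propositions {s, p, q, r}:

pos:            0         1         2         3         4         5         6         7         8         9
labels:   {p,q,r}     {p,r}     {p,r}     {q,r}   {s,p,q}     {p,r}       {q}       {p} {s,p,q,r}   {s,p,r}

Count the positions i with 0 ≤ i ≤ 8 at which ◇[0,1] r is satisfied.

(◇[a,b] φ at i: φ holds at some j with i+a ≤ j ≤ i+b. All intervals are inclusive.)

8

Evaluate at each i in [0,8]:
  i=0: ✓ (witness j=0)
  i=1: ✓ (witness j=1)
  i=2: ✓ (witness j=2)
  i=3: ✓ (witness j=3)
  i=4: ✓ (witness j=5)
  i=5: ✓ (witness j=5)
  i=6: ✗ (none in [6,7])
  i=7: ✓ (witness j=8)
  i=8: ✓ (witness j=8)
Positions where it holds: {0, 1, 2, 3, 4, 5, 7, 8} → 8.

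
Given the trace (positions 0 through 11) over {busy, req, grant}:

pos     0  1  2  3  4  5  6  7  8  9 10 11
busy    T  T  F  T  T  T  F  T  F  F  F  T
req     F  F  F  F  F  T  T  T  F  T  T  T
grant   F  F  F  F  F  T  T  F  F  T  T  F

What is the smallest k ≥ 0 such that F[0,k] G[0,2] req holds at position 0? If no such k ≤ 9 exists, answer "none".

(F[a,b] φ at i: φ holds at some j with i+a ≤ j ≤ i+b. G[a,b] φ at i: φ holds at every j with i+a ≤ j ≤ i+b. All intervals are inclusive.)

5

Scan j = 0,1,… for G[0,2] req:
  j=0: fails
  j=1: fails
  j=2: fails
  j=3: fails
  j=4: fails
  j=5: holds
First hit at j=5, so smallest k = 5-0 = 5.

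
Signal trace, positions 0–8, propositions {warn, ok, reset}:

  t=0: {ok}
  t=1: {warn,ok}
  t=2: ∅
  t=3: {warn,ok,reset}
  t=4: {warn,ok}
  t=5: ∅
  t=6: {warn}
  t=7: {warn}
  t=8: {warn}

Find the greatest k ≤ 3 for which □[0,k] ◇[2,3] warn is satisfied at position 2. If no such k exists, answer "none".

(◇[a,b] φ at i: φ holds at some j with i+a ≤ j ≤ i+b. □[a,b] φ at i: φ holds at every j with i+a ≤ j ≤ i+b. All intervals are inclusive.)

◇[2,3] warn must hold from j=2 onward; find where it first fails.
  j=2: holds
  j=3: holds
  j=4: holds
  j=5: holds
Holds through j=5; largest k = 3.

3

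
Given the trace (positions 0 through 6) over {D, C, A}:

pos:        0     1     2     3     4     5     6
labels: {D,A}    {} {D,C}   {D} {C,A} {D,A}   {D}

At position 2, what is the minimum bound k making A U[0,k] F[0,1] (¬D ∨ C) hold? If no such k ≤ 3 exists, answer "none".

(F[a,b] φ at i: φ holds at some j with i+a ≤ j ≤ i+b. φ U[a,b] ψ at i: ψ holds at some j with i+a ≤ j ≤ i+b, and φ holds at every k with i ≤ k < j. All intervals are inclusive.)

0

Need earliest j ≥ 2 with F[0,1] (¬D ∨ C), and A at every k in [2,j-1].
  j=2: rhs holds (empty prefix). k = 0.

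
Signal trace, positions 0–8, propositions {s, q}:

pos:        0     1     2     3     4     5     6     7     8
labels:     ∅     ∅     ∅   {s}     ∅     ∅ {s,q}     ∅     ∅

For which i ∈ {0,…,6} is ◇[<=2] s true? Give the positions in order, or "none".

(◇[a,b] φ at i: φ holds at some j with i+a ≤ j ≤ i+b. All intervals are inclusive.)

1, 2, 3, 4, 5, 6

Evaluate at each i in [0,6]:
  i=0: ✗ (none in [0,2])
  i=1: ✓ (witness j=3)
  i=2: ✓ (witness j=3)
  i=3: ✓ (witness j=3)
  i=4: ✓ (witness j=6)
  i=5: ✓ (witness j=6)
  i=6: ✓ (witness j=6)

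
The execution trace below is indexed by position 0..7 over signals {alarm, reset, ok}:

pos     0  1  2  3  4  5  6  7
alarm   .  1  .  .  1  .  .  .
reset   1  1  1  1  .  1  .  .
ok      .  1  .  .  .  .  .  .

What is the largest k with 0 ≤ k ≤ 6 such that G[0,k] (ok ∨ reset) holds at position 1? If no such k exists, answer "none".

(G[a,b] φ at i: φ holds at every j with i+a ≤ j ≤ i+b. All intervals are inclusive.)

2

(ok ∨ reset) must hold from j=1 onward; find where it first fails.
  j=1: holds
  j=2: holds
  j=3: holds
  j=4: fails
Holds on [1,3], so largest k = 2.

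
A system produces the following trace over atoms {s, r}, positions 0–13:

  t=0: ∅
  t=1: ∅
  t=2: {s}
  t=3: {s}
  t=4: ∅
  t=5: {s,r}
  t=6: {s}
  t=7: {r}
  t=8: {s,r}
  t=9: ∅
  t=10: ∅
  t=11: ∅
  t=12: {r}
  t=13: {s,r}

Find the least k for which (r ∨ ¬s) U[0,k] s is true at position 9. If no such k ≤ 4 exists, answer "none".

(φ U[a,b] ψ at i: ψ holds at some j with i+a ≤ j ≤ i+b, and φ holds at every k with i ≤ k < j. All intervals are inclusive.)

Need earliest j ≥ 9 with s, and (r ∨ ¬s) at every k in [9,j-1].
  j=9: rhs fails.
  j=10: rhs fails.
  j=11: rhs fails.
  j=12: rhs fails.
  j=13: rhs holds; lhs holds on [9,12]. k = 4.

4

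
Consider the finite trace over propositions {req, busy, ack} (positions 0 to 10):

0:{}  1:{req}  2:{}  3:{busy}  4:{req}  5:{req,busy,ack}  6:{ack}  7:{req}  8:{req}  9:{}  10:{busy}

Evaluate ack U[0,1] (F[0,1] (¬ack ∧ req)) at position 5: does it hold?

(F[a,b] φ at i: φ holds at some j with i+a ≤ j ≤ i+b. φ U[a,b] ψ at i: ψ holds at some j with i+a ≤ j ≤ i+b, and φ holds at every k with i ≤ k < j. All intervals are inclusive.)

Yes

Need some j in [5,6] with F[0,1] (¬ack ∧ req), and ack at every k in [5,j-1].
  j=5: F[0,1] (¬ack ∧ req) — fails (none in [5,6]).
  j=6: F[0,1] (¬ack ∧ req) holds; ack holds at every k in [5,5] → satisfied.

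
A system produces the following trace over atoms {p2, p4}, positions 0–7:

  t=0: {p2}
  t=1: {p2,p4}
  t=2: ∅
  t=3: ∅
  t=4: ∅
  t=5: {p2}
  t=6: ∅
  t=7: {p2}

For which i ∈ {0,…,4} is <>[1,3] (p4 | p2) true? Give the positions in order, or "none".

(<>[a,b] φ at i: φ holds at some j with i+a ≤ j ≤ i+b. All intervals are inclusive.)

Evaluate at each i in [0,4]:
  i=0: ✓ (witness j=1)
  i=1: ✗ (none in [2,4])
  i=2: ✓ (witness j=5)
  i=3: ✓ (witness j=5)
  i=4: ✓ (witness j=5)

0, 2, 3, 4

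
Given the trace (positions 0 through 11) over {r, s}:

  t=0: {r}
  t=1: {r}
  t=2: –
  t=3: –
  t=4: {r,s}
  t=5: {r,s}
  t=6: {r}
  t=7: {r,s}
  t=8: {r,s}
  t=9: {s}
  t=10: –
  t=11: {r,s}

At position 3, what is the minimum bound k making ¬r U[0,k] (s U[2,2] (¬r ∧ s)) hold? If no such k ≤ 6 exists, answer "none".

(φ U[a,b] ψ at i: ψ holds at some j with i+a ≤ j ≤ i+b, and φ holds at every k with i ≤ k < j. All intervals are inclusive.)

none

Need earliest j ≥ 3 with (s U[2,2] (¬r ∧ s)), and ¬r at every k in [3,j-1].
  j=3: rhs fails.
  j=4: rhs fails.
  j=5: rhs fails.
  j=6: rhs fails.
  j=7: rhs holds but lhs fails at k=4.
  j=8: rhs fails.
  j=9: rhs fails.
No witness within the range → none.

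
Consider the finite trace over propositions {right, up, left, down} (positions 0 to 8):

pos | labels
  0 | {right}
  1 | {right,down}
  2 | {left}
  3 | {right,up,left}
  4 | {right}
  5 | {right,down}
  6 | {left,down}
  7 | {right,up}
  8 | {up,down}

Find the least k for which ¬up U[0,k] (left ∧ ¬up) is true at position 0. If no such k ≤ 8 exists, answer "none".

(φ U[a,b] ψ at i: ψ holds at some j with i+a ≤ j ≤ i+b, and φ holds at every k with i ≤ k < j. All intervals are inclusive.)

2

Need earliest j ≥ 0 with (left ∧ ¬up), and ¬up at every k in [0,j-1].
  j=0: rhs fails.
  j=1: rhs fails.
  j=2: rhs holds; lhs holds on [0,1]. k = 2.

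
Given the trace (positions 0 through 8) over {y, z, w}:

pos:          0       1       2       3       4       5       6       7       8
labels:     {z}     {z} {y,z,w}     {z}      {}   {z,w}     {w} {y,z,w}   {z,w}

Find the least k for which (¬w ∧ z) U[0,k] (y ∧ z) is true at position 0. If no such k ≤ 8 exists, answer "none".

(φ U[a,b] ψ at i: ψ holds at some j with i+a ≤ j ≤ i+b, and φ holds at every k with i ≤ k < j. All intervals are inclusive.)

2

Need earliest j ≥ 0 with (y ∧ z), and (¬w ∧ z) at every k in [0,j-1].
  j=0: rhs fails.
  j=1: rhs fails.
  j=2: rhs holds; lhs holds on [0,1]. k = 2.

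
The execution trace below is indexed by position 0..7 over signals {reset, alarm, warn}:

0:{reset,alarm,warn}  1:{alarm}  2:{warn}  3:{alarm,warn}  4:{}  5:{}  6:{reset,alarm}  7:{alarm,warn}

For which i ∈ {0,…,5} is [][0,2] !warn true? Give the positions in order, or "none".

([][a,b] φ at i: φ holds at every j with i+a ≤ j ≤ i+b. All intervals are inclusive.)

Evaluate at each i in [0,5]:
  i=0: ✗ (fails at j=0)
  i=1: ✗ (fails at j=2)
  i=2: ✗ (fails at j=2)
  i=3: ✗ (fails at j=3)
  i=4: ✓ (all of [4,6])
  i=5: ✗ (fails at j=7)

4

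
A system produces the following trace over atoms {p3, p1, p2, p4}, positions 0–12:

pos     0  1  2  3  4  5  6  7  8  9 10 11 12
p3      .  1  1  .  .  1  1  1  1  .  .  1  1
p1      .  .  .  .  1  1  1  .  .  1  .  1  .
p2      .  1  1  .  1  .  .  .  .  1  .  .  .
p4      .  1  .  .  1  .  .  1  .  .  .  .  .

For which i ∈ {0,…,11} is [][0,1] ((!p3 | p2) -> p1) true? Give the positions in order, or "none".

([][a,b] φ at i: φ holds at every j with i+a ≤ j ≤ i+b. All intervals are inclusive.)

4, 5, 6, 7, 8, 11

Evaluate at each i in [0,11]:
  i=0: ✗ (fails at j=0)
  i=1: ✗ (fails at j=1)
  i=2: ✗ (fails at j=2)
  i=3: ✗ (fails at j=3)
  i=4: ✓ (all of [4,5])
  i=5: ✓ (all of [5,6])
  i=6: ✓ (all of [6,7])
  i=7: ✓ (all of [7,8])
  i=8: ✓ (all of [8,9])
  i=9: ✗ (fails at j=10)
  i=10: ✗ (fails at j=10)
  i=11: ✓ (all of [11,12])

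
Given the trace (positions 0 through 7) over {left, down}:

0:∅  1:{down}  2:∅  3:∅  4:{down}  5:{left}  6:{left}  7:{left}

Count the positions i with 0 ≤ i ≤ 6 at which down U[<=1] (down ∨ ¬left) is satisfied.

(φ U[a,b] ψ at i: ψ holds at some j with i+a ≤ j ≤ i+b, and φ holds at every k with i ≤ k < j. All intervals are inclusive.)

5

Evaluate at each i in [0,6]:
  i=0: ✓ (rhs at j=0)
  i=1: ✓ (rhs at j=1)
  i=2: ✓ (rhs at j=2)
  i=3: ✓ (rhs at j=3)
  i=4: ✓ (rhs at j=4)
  i=5: ✗ (no rhs in [5,6])
  i=6: ✗ (no rhs in [6,7])
Positions where it holds: {0, 1, 2, 3, 4} → 5.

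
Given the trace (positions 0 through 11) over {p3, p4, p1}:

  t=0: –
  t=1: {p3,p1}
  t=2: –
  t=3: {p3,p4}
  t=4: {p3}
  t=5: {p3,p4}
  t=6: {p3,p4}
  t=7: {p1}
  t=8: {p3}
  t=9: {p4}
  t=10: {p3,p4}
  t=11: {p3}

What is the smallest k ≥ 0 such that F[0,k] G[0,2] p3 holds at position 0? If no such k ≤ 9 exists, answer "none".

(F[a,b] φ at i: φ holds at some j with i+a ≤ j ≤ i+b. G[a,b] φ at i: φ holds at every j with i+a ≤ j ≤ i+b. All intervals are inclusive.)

Scan j = 0,1,… for G[0,2] p3:
  j=0: fails
  j=1: fails
  j=2: fails
  j=3: holds
First hit at j=3, so smallest k = 3-0 = 3.

3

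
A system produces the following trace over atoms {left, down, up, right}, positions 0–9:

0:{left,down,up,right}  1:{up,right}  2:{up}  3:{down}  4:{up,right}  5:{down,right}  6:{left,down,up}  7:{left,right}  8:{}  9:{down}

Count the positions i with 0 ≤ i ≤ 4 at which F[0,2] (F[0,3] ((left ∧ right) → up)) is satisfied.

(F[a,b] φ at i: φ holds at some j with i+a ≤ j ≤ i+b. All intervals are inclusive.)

5

Evaluate at each i in [0,4]:
  i=0: ✓ (witness j=0)
  i=1: ✓ (witness j=1)
  i=2: ✓ (witness j=2)
  i=3: ✓ (witness j=3)
  i=4: ✓ (witness j=4)
Positions where it holds: {0, 1, 2, 3, 4} → 5.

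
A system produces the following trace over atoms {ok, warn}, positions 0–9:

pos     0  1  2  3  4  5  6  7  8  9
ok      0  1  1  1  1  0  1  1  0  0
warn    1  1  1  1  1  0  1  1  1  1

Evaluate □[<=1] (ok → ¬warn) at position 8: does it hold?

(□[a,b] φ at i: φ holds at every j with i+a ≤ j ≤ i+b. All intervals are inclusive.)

Check (ok → ¬warn) at every j in [8,9]:
  j=8: antecedent false → ✓
  j=9: antecedent false → ✓
All positions satisfy it → formula holds.

Holds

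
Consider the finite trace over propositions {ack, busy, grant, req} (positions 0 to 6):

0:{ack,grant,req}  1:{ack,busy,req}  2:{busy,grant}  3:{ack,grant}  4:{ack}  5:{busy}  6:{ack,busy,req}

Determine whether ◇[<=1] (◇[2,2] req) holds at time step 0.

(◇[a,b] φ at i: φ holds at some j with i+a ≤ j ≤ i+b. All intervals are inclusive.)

Check ◇[2,2] req at each j in [0,1]:
  j=0: fails (none in [2,2])
  j=1: fails (none in [3,3])
No position in the window satisfies it → formula fails.

False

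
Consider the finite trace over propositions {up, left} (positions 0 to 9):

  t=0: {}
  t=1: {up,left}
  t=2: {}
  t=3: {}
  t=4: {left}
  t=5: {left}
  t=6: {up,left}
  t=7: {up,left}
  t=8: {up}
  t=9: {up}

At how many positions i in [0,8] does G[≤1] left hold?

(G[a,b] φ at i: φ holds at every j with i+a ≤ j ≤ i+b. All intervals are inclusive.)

3

Evaluate at each i in [0,8]:
  i=0: ✗ (fails at j=0)
  i=1: ✗ (fails at j=2)
  i=2: ✗ (fails at j=2)
  i=3: ✗ (fails at j=3)
  i=4: ✓ (all of [4,5])
  i=5: ✓ (all of [5,6])
  i=6: ✓ (all of [6,7])
  i=7: ✗ (fails at j=8)
  i=8: ✗ (fails at j=8)
Positions where it holds: {4, 5, 6} → 3.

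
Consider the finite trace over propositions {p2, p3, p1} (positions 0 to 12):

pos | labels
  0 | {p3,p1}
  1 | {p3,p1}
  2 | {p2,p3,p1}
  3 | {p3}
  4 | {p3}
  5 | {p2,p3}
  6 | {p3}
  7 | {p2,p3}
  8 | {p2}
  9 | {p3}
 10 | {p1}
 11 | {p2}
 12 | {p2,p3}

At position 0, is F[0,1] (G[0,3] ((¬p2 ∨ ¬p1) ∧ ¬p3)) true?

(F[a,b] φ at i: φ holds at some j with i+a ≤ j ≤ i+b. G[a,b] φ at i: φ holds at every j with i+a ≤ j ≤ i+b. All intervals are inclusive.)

Check G[0,3] ((¬p2 ∨ ¬p1) ∧ ¬p3) at each j in [0,1]:
  j=0: fails at 0
  j=1: fails at 1
No position in the window satisfies it → formula fails.

False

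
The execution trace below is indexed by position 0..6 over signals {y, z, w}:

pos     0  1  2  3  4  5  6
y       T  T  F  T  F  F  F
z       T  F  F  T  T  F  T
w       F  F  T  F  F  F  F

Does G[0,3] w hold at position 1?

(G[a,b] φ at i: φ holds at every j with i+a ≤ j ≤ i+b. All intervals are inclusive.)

Check w at every j in [1,4]:
  j=1: false
  j=2: true
  j=3: false
  j=4: false
Fails at j=1 → formula fails.

No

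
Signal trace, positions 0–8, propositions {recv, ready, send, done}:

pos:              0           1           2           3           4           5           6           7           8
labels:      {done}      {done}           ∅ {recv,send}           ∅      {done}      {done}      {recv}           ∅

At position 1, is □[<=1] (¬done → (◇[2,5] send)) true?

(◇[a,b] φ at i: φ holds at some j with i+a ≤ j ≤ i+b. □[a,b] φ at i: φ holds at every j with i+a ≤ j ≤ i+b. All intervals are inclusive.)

False

Check (¬done → (◇[2,5] send)) at every j in [1,2]:
  j=1: antecedent false → ✓
  j=2: antecedent true; consequent fails (none in [4,7]) → ✗
Fails at j=2 → formula fails.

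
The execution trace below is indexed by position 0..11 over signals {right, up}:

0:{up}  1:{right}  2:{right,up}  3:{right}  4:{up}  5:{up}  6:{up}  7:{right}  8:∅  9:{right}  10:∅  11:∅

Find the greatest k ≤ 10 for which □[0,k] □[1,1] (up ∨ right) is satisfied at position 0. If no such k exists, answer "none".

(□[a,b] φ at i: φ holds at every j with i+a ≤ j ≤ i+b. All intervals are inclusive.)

□[1,1] (up ∨ right) must hold from j=0 onward; find where it first fails.
  j=0: holds
  j=1: holds
  j=2: holds
  j=3: holds
  j=4: holds
  j=5: holds
  j=6: holds
  j=7: fails
Holds on [0,6], so largest k = 6.

6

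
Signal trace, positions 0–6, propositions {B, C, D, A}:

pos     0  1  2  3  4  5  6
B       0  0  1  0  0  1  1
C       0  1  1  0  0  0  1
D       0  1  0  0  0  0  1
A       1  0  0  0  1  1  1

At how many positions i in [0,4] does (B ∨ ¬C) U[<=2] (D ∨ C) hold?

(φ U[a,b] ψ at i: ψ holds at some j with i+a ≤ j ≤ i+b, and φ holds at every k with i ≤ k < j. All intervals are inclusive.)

Evaluate at each i in [0,4]:
  i=0: ✓ (rhs at j=1; lhs holds on [0,0])
  i=1: ✓ (rhs at j=1)
  i=2: ✓ (rhs at j=2)
  i=3: ✗ (no rhs in [3,5])
  i=4: ✓ (rhs at j=6; lhs holds on [4,5])
Positions where it holds: {0, 1, 2, 4} → 4.

4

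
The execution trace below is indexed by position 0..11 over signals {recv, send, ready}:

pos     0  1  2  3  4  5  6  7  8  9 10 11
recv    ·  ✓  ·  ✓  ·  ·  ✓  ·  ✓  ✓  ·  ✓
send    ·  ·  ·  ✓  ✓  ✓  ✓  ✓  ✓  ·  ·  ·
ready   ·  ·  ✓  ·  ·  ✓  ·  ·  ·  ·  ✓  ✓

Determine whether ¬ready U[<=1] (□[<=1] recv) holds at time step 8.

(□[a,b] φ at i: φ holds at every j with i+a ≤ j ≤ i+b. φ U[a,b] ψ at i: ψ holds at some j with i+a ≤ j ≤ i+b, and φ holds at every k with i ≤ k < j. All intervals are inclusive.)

True

Need some j in [8,9] with □[<=1] recv, and ¬ready at every k in [8,j-1].
  j=8: □[<=1] recv holds; no prefix to check → satisfied.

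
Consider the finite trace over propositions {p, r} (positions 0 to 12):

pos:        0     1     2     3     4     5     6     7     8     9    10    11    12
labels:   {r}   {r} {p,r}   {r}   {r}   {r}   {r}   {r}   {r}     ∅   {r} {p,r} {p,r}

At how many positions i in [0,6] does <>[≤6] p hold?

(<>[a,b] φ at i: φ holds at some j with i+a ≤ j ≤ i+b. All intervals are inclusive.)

5

Evaluate at each i in [0,6]:
  i=0: ✓ (witness j=2)
  i=1: ✓ (witness j=2)
  i=2: ✓ (witness j=2)
  i=3: ✗ (none in [3,9])
  i=4: ✗ (none in [4,10])
  i=5: ✓ (witness j=11)
  i=6: ✓ (witness j=11)
Positions where it holds: {0, 1, 2, 5, 6} → 5.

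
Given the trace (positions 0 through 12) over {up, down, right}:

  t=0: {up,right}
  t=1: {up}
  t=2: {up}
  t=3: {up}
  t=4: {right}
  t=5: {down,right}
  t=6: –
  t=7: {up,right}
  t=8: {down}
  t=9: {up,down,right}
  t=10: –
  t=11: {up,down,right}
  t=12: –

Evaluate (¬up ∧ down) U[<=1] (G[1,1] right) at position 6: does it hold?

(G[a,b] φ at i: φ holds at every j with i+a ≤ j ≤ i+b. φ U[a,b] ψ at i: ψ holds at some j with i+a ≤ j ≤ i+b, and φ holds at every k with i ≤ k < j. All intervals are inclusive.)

Holds

Need some j in [6,7] with G[1,1] right, and (¬up ∧ down) at every k in [6,j-1].
  j=6: G[1,1] right holds; no prefix to check → satisfied.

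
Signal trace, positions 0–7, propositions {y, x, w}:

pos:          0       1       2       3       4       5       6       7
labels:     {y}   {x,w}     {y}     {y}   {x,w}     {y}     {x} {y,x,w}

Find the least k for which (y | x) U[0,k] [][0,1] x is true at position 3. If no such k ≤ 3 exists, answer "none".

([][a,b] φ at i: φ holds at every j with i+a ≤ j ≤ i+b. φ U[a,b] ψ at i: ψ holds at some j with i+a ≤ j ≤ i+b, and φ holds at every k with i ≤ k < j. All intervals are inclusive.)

Need earliest j ≥ 3 with [][0,1] x, and (y | x) at every k in [3,j-1].
  j=3: rhs fails.
  j=4: rhs fails.
  j=5: rhs fails.
  j=6: rhs holds; lhs holds on [3,5]. k = 3.

3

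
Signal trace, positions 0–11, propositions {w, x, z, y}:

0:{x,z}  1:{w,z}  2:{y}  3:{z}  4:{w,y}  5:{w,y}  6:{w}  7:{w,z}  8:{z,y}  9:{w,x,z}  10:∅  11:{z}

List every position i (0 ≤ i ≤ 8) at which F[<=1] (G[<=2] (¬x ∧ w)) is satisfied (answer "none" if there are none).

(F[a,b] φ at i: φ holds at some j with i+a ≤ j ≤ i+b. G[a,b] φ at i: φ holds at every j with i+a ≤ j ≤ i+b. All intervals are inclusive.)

3, 4, 5

Evaluate at each i in [0,8]:
  i=0: ✗ (none in [0,1])
  i=1: ✗ (none in [1,2])
  i=2: ✗ (none in [2,3])
  i=3: ✓ (witness j=4)
  i=4: ✓ (witness j=4)
  i=5: ✓ (witness j=5)
  i=6: ✗ (none in [6,7])
  i=7: ✗ (none in [7,8])
  i=8: ✗ (none in [8,9])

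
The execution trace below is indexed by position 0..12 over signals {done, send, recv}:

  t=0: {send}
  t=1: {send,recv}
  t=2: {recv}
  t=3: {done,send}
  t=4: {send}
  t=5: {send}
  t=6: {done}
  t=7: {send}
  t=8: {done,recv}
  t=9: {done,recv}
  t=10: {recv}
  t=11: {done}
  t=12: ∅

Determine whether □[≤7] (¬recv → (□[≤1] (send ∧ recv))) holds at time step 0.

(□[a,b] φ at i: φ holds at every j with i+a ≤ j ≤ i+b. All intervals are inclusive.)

No

Check (¬recv → (□[≤1] (send ∧ recv))) at every j in [0,7]:
  j=0: antecedent true; consequent fails at 0 → ✗
  j=1: antecedent false → ✓
  j=2: antecedent false → ✓
  j=3: antecedent true; consequent fails at 3 → ✗
  j=4: antecedent true; consequent fails at 4 → ✗
  j=5: antecedent true; consequent fails at 5 → ✗
  j=6: antecedent true; consequent fails at 6 → ✗
  j=7: antecedent true; consequent fails at 7 → ✗
Fails at j=0 → formula fails.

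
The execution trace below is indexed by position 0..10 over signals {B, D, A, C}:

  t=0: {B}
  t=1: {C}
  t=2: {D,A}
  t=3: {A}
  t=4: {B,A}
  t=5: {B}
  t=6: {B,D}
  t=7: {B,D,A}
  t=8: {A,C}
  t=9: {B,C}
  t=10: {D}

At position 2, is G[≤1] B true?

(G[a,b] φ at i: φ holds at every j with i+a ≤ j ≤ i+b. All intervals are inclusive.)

No

Check B at every j in [2,3]:
  j=2: false
  j=3: false
Fails at j=2 → formula fails.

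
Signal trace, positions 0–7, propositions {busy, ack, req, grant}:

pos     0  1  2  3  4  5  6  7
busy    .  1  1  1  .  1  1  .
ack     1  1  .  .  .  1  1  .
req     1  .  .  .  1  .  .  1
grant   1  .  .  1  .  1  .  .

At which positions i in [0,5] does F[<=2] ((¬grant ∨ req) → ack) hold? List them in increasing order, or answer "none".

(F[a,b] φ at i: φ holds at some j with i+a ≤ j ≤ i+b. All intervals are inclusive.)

Evaluate at each i in [0,5]:
  i=0: ✓ (witness j=0)
  i=1: ✓ (witness j=1)
  i=2: ✓ (witness j=3)
  i=3: ✓ (witness j=3)
  i=4: ✓ (witness j=5)
  i=5: ✓ (witness j=5)

0, 1, 2, 3, 4, 5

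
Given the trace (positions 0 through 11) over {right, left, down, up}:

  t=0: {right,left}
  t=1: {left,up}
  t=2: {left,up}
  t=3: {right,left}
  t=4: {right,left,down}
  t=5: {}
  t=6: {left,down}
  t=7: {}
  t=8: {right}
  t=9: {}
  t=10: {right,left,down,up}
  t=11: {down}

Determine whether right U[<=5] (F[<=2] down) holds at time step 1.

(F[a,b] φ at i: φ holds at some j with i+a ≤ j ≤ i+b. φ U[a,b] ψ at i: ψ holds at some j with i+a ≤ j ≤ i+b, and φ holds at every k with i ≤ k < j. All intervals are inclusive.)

False

Need some j in [1,6] with F[<=2] down, and right at every k in [1,j-1].
  j=1: F[<=2] down — fails (none in [1,3]).
  j=2: F[<=2] down holds, but right fails at k=1 → not this j.
  j=3: F[<=2] down holds, but right fails at k=1 → not this j.
  j=4: F[<=2] down holds, but right fails at k=1 → not this j.
  j=5: F[<=2] down holds, but right fails at k=1 → not this j.
  j=6: F[<=2] down holds, but right fails at k=1 → not this j.
No j in the window works → until fails.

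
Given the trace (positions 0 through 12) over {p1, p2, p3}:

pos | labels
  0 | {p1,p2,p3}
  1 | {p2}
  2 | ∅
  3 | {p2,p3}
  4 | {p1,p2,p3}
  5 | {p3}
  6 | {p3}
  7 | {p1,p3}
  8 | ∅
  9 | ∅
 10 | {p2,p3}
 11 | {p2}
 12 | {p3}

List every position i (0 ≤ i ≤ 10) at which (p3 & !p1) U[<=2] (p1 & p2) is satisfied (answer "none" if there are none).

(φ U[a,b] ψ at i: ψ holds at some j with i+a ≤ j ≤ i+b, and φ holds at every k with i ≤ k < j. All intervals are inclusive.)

0, 3, 4

Evaluate at each i in [0,10]:
  i=0: ✓ (rhs at j=0)
  i=1: ✗ (no rhs in [1,3])
  i=2: ✗ (lhs fails at k=2 before rhs at j=4)
  i=3: ✓ (rhs at j=4; lhs holds on [3,3])
  i=4: ✓ (rhs at j=4)
  i=5: ✗ (no rhs in [5,7])
  i=6: ✗ (no rhs in [6,8])
  i=7: ✗ (no rhs in [7,9])
  i=8: ✗ (no rhs in [8,10])
  i=9: ✗ (no rhs in [9,11])
  i=10: ✗ (no rhs in [10,12])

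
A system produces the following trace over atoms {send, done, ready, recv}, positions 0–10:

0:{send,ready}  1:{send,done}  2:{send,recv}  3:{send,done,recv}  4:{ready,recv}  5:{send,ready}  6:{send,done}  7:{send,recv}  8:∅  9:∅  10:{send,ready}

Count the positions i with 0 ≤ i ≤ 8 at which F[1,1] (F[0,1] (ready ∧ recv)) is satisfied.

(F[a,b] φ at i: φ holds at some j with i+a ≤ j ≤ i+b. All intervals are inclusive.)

Evaluate at each i in [0,8]:
  i=0: ✗ (none in [1,1])
  i=1: ✗ (none in [2,2])
  i=2: ✓ (witness j=3)
  i=3: ✓ (witness j=4)
  i=4: ✗ (none in [5,5])
  i=5: ✗ (none in [6,6])
  i=6: ✗ (none in [7,7])
  i=7: ✗ (none in [8,8])
  i=8: ✗ (none in [9,9])
Positions where it holds: {2, 3} → 2.

2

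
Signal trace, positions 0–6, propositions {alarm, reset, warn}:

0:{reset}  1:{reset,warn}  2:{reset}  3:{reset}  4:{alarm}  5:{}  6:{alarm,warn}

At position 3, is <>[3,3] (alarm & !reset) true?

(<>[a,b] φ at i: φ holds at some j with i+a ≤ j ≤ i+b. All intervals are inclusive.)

True

Check (alarm & !reset) at each j in [6,6]:
  j=6: true
Found at j=6 → formula holds.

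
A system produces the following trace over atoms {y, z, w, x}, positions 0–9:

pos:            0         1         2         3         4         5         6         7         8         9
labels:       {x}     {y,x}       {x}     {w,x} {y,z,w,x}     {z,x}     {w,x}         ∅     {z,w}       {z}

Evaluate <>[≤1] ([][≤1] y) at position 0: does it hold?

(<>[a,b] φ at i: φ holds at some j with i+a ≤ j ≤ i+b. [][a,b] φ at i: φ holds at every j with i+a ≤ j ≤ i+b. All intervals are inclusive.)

False

Check [][≤1] y at each j in [0,1]:
  j=0: fails at 0
  j=1: fails at 2
No position in the window satisfies it → formula fails.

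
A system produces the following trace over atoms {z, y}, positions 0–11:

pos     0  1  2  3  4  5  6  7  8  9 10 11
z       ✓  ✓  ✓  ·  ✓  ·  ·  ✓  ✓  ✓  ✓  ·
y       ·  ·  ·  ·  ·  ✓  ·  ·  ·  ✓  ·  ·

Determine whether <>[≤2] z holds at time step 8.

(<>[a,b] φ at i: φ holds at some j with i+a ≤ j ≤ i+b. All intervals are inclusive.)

Holds

Check z at each j in [8,10]:
  j=8: true
  j=9: true
  j=10: true
Found at j=8 → formula holds.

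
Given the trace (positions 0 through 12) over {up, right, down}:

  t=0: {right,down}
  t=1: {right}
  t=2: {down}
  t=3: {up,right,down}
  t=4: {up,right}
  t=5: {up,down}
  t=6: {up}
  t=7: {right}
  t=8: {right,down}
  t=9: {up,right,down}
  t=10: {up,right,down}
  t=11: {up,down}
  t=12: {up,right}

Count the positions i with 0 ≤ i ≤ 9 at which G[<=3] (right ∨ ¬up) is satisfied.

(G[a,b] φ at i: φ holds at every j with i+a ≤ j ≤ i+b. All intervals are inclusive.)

Evaluate at each i in [0,9]:
  i=0: ✓ (all of [0,3])
  i=1: ✓ (all of [1,4])
  i=2: ✗ (fails at j=5)
  i=3: ✗ (fails at j=5)
  i=4: ✗ (fails at j=5)
  i=5: ✗ (fails at j=5)
  i=6: ✗ (fails at j=6)
  i=7: ✓ (all of [7,10])
  i=8: ✗ (fails at j=11)
  i=9: ✗ (fails at j=11)
Positions where it holds: {0, 1, 7} → 3.

3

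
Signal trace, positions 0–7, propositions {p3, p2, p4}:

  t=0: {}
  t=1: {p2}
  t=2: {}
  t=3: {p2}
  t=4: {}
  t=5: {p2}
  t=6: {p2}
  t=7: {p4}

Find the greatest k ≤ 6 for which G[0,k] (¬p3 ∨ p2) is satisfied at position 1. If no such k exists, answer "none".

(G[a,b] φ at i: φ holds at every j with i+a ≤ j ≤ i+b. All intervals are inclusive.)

(¬p3 ∨ p2) must hold from j=1 onward; find where it first fails.
  j=1: holds
  j=2: holds
  j=3: holds
  j=4: holds
  j=5: holds
  j=6: holds
  j=7: holds
Holds through j=7; largest k = 6.

6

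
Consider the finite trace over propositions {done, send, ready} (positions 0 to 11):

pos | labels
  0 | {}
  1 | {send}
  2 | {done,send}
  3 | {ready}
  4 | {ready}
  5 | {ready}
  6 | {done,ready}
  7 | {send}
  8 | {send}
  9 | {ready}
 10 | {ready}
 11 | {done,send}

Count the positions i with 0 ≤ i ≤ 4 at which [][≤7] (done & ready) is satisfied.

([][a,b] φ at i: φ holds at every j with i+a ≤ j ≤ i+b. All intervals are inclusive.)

0

Evaluate at each i in [0,4]:
  i=0: ✗ (fails at j=0)
  i=1: ✗ (fails at j=1)
  i=2: ✗ (fails at j=2)
  i=3: ✗ (fails at j=3)
  i=4: ✗ (fails at j=4)
Positions where it holds: {} → 0.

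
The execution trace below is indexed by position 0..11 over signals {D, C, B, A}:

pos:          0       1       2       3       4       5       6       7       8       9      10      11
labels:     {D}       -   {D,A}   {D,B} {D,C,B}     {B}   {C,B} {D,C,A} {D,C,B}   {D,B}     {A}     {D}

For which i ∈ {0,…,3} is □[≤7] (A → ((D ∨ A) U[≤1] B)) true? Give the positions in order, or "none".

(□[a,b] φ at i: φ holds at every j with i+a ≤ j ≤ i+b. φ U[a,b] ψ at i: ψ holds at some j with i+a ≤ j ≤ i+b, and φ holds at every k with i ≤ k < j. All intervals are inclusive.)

0, 1, 2

Evaluate at each i in [0,3]:
  i=0: ✓ (all of [0,7])
  i=1: ✓ (all of [1,8])
  i=2: ✓ (all of [2,9])
  i=3: ✗ (fails at j=10)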